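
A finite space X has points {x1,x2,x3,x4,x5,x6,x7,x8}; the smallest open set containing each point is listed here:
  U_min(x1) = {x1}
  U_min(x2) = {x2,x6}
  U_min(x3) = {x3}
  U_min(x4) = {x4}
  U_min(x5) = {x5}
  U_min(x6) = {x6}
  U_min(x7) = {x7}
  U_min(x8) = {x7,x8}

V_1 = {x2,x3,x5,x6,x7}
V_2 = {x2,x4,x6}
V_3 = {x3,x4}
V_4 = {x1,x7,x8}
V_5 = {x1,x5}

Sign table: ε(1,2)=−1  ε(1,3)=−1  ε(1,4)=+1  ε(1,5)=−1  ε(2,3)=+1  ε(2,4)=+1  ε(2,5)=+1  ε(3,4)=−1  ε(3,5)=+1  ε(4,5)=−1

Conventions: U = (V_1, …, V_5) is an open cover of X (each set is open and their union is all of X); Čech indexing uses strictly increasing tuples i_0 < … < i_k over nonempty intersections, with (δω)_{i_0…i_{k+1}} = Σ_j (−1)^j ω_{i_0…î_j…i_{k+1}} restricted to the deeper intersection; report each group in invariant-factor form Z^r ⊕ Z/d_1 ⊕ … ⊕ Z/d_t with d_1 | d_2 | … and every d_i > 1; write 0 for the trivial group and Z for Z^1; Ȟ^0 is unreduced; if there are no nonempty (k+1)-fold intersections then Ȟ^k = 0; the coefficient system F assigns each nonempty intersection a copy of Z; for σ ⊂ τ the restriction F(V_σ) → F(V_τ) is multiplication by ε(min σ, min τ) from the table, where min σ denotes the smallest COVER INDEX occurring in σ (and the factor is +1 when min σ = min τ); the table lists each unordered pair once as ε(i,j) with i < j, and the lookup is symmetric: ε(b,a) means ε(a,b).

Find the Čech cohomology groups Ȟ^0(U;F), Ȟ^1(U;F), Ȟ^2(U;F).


cover nerve:
  V12={x2,x6} V13={x3} V14={x7} V15={x5} V23={x4} V45={x1}
C dims 5,6; δ0: rk 4, SNF 1^4
Ȟ^0: (5−4)−0=1 ⇒ Z
Ȟ^1: (6−0)−4=2 ⇒ Z^2
Ȟ^2: (0−0)−0=0 ⇒ 0

Ȟ^0 ≅ Z, Ȟ^1 ≅ Z^2 and Ȟ^2 ≅ 0


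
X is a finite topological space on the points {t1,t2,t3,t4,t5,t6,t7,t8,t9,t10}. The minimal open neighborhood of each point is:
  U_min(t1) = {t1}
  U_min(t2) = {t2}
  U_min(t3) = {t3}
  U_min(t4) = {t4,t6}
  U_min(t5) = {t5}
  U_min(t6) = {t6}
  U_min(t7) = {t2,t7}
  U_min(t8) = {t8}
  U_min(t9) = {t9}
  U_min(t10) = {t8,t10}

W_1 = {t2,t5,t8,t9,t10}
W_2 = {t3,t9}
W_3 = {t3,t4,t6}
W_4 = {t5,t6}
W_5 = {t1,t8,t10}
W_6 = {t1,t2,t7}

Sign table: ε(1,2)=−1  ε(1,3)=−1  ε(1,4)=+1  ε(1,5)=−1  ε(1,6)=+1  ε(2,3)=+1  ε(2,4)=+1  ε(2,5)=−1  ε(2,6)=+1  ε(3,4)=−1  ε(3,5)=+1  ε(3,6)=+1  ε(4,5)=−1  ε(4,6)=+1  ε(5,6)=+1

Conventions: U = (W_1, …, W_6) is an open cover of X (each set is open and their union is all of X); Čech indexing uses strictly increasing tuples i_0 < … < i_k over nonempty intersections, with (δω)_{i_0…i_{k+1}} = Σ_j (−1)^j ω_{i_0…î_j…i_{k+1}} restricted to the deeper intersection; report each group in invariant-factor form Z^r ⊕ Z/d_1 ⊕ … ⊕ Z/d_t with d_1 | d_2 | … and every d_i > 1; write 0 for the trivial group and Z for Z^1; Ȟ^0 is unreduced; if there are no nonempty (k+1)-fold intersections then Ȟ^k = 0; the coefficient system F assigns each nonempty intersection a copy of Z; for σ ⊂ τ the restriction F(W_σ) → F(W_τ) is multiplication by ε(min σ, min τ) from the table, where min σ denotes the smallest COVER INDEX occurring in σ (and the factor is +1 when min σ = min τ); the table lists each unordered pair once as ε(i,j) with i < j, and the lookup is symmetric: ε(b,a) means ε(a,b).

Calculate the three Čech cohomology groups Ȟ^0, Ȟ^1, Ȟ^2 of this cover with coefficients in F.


Ȟ^0 = 0, Ȟ^1 = Z ⊕ Z/2, Ȟ^2 = 0

intersection data:
  W12={t9} W14={t5} W15={t8,t10} W16={t2} W23={t3} W34={t6} W56={t1}
C dims 6,7; δ0: rk 6, SNF 1^5·2
Ȟ^0 = (6 − 6) − 0 = 0, so Ȟ^0 ≅ 0
Ȟ^1 = (7 − 0) − 6 = 1 plus torsion [2], so Ȟ^1 ≅ Z ⊕ Z/2
Ȟ^2 = (0 − 0) − 0 = 0, so Ȟ^2 ≅ 0


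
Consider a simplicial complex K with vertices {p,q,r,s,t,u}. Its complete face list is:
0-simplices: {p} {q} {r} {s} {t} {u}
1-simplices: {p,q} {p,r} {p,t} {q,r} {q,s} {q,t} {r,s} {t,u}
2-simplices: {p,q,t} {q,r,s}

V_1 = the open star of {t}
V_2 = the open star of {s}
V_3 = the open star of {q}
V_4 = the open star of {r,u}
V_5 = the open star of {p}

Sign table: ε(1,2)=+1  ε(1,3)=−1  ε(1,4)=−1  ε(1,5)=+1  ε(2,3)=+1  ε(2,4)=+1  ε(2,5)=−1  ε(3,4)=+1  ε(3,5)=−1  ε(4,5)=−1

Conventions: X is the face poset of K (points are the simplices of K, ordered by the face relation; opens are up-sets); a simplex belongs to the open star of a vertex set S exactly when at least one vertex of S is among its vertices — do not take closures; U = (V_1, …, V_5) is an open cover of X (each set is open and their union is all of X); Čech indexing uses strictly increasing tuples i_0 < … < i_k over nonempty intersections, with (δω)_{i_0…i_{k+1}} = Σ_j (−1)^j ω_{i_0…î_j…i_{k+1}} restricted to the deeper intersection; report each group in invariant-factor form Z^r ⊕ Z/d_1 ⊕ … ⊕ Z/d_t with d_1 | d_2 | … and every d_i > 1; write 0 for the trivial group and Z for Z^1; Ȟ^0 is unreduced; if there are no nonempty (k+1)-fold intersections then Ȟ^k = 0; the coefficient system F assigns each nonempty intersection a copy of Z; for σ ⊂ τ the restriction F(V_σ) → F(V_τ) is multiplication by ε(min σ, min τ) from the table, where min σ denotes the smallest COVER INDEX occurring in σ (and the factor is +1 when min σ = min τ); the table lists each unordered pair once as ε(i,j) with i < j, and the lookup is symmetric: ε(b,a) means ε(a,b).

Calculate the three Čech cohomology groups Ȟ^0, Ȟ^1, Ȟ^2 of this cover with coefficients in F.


Ȟ^0(U;F) ≅ Z, Ȟ^1(U;F) ≅ Z^2, Ȟ^2(U;F) ≅ 0

nonempty intersections:
  V1={{t},{p,t},{q,t},{t,u},{p,q,t}} V2={{s},{q,s},{r,s},{q,r,s}} V3={{q},{p,q},{q,r},{q,s},{q,t},{p,q,t},{q,r,s}} V4={{r},{u},{p,r},{q,r},{r,s},{t,u},{q,r,s}} V5={{p},{p,q},{p,r},{p,t},{p,q,t}}
  V13={{q,t},{p,q,t}} V14={{t,u}} V15={{p,t},{p,q,t}} V23={{q,s},{q,r,s}} V24={{r,s},{q,r,s}} V34={{q,r},{q,r,s}} V35={{p,q},{p,q,t}} V45={{p,r}}
  V135={{p,q,t}} V234={{q,r,s}}
C dims 5,8,2; δ0: rk 4, SNF 1^4; δ1: rk 2, SNF 1^2
Ȟ^0: (5−4)−0=1 ⇒ Z
Ȟ^1: (8−2)−4=2 ⇒ Z^2
Ȟ^2: (2−0)−2=0 ⇒ 0


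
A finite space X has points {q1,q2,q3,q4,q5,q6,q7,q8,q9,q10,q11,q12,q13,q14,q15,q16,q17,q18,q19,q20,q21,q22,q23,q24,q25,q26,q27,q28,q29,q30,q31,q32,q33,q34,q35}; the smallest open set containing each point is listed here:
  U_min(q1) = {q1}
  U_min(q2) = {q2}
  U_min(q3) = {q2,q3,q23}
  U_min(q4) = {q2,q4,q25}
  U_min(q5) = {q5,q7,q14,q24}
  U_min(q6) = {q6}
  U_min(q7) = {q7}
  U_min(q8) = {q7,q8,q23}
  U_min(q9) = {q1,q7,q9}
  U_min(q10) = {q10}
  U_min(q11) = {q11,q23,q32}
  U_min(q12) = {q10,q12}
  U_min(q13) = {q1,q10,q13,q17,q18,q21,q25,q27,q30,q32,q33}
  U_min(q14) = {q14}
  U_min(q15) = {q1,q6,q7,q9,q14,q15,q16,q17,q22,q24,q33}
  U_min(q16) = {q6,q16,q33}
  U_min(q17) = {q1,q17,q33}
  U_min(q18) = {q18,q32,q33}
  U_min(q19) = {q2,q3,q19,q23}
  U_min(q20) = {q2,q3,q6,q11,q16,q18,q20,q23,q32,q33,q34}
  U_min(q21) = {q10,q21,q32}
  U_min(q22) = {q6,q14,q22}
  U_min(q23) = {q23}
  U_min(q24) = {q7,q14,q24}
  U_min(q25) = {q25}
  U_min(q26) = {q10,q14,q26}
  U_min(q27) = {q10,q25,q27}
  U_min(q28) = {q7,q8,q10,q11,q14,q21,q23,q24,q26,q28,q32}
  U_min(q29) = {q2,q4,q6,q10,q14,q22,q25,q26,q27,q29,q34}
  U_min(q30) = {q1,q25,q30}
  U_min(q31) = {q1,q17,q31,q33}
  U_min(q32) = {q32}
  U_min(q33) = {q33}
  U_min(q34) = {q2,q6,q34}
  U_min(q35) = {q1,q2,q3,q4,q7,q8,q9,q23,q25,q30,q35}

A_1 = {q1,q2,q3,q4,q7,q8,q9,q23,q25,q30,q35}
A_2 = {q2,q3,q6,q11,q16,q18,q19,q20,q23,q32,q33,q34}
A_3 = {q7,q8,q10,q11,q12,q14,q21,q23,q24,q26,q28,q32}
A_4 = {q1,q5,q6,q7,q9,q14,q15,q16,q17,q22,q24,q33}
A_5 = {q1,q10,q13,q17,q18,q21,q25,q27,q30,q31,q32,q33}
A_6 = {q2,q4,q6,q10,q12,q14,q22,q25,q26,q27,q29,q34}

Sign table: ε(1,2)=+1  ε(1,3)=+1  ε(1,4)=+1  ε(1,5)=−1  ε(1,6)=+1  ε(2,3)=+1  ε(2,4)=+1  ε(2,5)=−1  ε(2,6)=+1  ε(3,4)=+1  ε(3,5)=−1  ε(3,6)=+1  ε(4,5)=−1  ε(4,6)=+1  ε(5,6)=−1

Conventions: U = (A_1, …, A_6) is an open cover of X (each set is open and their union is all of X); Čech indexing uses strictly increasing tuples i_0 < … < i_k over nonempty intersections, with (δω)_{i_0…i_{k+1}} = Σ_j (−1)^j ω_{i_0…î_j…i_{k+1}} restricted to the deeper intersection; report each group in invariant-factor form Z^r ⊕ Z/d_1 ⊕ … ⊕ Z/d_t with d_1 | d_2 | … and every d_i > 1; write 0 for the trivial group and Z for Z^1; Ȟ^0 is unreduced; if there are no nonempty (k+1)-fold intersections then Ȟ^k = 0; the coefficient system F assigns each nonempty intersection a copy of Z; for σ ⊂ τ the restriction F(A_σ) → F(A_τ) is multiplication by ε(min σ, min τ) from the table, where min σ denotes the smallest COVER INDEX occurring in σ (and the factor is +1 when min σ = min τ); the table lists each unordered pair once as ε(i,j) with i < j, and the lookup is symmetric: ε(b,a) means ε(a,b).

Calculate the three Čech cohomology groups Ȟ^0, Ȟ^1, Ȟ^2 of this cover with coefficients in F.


Ȟ^0(U;F) ≅ Z, Ȟ^1(U;F) ≅ 0 and Ȟ^2(U;F) ≅ Z/2

cover nerve:
  A12={q2,q3,q23} A13={q7,q8,q23} A14={q1,q7,q9} A15={q1,q25,q30} A16={q2,q4,q25} A23={q11,q23,q32} A24={q6,q16,q33} A25={q18,q32,q33} A26={q2,q6,q34} A34={q7,q14,q24} A35={q10,q21,q32} A36={q10,q12,q14,q26} A45={q1,q17,q33} A46={q6,q14,q22} A56={q10,q25,q27}
  A123={q23} A126={q2} A134={q7} A145={q1} A156={q25} A235={q32} A245={q33} A246={q6} A346={q14} A356={q10}
C dims 6,15,10; δ0: rk 5, SNF 1^5; δ1: rk 10, SNF 1^9·2
Ȟ^0: (6−5)−0=1 ⇒ Z
Ȟ^1: (15−10)−5=0 ⇒ 0
Ȟ^2: (10−0)−10=0 plus torsion [2] ⇒ Z/2


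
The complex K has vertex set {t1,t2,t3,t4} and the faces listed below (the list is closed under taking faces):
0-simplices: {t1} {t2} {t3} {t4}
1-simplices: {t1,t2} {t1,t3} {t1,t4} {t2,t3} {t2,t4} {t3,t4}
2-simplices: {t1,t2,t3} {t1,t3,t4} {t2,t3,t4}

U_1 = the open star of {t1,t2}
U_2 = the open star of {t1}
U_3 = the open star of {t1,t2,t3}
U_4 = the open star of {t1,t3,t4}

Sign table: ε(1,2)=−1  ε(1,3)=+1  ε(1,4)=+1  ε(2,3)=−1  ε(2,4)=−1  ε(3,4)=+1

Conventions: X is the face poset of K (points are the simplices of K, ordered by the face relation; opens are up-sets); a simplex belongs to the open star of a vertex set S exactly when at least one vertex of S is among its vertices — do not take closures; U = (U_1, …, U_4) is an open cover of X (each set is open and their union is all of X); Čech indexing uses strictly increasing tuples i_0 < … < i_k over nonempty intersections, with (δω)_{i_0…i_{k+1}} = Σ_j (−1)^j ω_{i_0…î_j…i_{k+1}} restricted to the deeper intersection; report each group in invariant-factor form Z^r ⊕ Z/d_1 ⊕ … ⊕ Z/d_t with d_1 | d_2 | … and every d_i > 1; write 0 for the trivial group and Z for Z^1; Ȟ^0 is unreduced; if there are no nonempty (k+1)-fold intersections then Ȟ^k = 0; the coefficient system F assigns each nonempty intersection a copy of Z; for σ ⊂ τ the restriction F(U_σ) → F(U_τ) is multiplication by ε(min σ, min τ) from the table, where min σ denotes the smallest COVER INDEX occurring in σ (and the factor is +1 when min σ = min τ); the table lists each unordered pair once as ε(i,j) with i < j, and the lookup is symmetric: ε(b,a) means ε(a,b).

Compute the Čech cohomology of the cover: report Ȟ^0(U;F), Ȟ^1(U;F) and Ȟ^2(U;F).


nonempty intersections:
  U1={{t1},{t2},{t1,t2},{t1,t3},{t1,t4},{t2,t3},{t2,t4},{t1,t2,t3},{t1,t3,t4},{t2,t3,t4}} U2={{t1},{t1,t2},{t1,t3},{t1,t4},{t1,t2,t3},{t1,t3,t4}} U3={{t1},{t2},{t3},{t1,t2},{t1,t3},{t1,t4},{t2,t3},{t2,t4},{t3,t4},{t1,t2,t3},{t1,t3,t4},{t2,t3,t4}} U4={{t1},{t3},{t4},{t1,t2},{t1,t3},{t1,t4},{t2,t3},{t2,t4},{t3,t4},{t1,t2,t3},{t1,t3,t4},{t2,t3,t4}}
  U12={{t1},{t1,t2},{t1,t3},{t1,t4},{t1,t2,t3},{t1,t3,t4}} U13={{t1},{t2},{t1,t2},{t1,t3},{t1,t4},{t2,t3},{t2,t4},{t1,t2,t3},{t1,t3,t4},{t2,t3,t4}} U14={{t1},{t1,t2},{t1,t3},{t1,t4},{t2,t3},{t2,t4},{t1,t2,t3},{t1,t3,t4},{t2,t3,t4}} U23={{t1},{t1,t2},{t1,t3},{t1,t4},{t1,t2,t3},{t1,t3,t4}} U24={{t1},{t1,t2},{t1,t3},{t1,t4},{t1,t2,t3},{t1,t3,t4}} U34={{t1},{t3},{t1,t2},{t1,t3},{t1,t4},{t2,t3},{t2,t4},{t3,t4},{t1,t2,t3},{t1,t3,t4},{t2,t3,t4}}
  U123={{t1},{t1,t2},{t1,t3},{t1,t4},{t1,t2,t3},{t1,t3,t4}} U124={{t1},{t1,t2},{t1,t3},{t1,t4},{t1,t2,t3},{t1,t3,t4}} U134={{t1},{t1,t2},{t1,t3},{t1,t4},{t2,t3},{t2,t4},{t1,t2,t3},{t1,t3,t4},{t2,t3,t4}} U234={{t1},{t1,t2},{t1,t3},{t1,t4},{t1,t2,t3},{t1,t3,t4}}
  U1234={{t1},{t1,t2},{t1,t3},{t1,t4},{t1,t2,t3},{t1,t3,t4}}
C dims 4,6,4,1; δ0: rk 3, SNF 1^3; δ1: rk 3, SNF 1^3; δ2: rk 1, SNF 1^1
Ȟ^0: (4−3)−0=1 ⇒ Z
Ȟ^1: (6−3)−3=0 ⇒ 0
Ȟ^2: (4−1)−3=0 ⇒ 0

Ȟ^0 ≅ Z, Ȟ^1 ≅ 0, Ȟ^2 ≅ 0


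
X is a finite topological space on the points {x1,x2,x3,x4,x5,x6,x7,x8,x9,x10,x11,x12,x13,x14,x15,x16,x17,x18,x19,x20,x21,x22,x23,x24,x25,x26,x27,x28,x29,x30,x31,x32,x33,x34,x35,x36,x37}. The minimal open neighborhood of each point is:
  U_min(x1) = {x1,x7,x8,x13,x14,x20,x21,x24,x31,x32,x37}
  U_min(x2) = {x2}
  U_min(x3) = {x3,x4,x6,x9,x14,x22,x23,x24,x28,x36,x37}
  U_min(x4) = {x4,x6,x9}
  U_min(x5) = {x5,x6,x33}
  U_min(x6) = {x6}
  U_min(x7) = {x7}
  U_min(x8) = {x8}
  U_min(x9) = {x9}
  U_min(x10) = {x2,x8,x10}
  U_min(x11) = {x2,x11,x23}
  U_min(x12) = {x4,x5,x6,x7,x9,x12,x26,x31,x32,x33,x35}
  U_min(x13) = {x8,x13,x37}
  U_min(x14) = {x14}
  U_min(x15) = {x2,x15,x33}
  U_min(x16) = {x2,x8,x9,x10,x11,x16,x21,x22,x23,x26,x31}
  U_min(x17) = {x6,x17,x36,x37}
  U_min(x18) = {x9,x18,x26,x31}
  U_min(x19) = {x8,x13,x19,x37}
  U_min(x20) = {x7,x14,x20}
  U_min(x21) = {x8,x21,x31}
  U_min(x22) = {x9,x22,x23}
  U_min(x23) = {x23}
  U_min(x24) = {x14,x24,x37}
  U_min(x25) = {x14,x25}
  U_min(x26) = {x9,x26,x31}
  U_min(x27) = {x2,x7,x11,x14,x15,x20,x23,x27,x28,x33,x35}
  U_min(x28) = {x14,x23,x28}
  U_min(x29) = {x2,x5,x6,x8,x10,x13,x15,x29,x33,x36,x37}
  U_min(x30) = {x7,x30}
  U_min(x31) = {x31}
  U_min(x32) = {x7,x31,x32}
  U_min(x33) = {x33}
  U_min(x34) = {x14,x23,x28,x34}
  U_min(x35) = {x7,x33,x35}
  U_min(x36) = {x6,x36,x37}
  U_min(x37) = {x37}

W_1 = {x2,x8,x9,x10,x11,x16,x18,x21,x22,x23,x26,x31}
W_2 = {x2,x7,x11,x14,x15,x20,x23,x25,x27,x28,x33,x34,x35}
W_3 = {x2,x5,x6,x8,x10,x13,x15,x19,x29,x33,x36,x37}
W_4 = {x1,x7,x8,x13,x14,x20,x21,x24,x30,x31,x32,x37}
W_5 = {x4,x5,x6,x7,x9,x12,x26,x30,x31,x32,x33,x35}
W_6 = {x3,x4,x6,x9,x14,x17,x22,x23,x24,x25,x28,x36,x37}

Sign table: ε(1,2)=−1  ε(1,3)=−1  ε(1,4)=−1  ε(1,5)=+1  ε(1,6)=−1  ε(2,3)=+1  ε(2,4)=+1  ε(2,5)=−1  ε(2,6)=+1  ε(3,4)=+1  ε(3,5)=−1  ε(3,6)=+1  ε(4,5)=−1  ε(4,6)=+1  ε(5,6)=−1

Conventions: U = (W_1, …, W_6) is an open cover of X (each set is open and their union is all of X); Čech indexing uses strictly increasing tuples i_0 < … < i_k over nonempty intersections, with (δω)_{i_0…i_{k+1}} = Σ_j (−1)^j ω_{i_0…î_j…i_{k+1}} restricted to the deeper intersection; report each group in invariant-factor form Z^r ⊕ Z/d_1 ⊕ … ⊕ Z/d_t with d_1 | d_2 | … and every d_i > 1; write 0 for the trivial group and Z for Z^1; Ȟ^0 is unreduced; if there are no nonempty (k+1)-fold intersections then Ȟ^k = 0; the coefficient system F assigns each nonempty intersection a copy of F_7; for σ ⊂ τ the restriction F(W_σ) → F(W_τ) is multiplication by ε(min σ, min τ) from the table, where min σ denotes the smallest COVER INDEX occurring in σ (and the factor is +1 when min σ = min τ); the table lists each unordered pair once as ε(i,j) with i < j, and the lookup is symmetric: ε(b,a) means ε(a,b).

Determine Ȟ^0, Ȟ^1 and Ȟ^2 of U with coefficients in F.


Ȟ^0 ≅ Z/7,  Ȟ^1 ≅ 0,  Ȟ^2 ≅ 0

nerve simplices:
  W12={x2,x11,x23} W13={x2,x8,x10} W14={x8,x21,x31} W15={x9,x26,x31} W16={x9,x22,x23} W23={x2,x15,x33} W24={x7,x14,x20} W25={x7,x33,x35} W26={x14,x23,x25,x28} W34={x8,x13,x37} W35={x5,x6,x33} W36={x6,x36,x37} W45={x7,x30,x31,x32} W46={x14,x24,x37} W56={x4,x6,x9}
  W123={x2} W126={x23} W134={x8} W145={x31} W156={x9} W235={x33} W245={x7} W246={x14} W346={x37} W356={x6}
C dims 6,15,10; δ0: rk_F7 5; δ1: rk_F7 10
degree 0: 6−5−0 = 1 → Ȟ^0 ≅ Z/7
degree 1: 15−10−5 = 0 → Ȟ^1 ≅ 0
degree 2: 10−0−10 = 0 → Ȟ^2 ≅ 0


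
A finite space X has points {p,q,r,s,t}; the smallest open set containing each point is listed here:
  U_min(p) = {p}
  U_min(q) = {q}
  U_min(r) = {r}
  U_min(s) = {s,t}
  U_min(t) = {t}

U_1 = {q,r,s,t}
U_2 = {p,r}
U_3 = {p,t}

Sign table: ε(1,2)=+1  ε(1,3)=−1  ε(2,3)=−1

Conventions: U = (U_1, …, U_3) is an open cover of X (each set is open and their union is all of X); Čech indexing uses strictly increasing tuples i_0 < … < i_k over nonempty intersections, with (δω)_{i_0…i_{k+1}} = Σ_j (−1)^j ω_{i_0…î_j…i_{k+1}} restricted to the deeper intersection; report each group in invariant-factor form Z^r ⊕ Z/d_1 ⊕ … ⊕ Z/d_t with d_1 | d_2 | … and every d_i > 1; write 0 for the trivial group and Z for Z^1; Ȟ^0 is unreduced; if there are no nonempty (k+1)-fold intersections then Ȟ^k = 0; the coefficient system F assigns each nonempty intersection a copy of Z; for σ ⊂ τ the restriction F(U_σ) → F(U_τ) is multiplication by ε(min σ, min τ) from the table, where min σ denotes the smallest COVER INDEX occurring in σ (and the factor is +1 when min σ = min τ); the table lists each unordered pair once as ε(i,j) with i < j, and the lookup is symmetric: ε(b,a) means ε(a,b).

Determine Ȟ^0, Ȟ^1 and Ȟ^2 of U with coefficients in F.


nonempty intersections:
  U12={r} U13={t} U23={p}
C dims 3,3; δ0: rk 2, SNF 1^2
Ȟ^0: (3−2)−0=1 ⇒ Z
Ȟ^1: (3−0)−2=1 ⇒ Z
Ȟ^2: (0−0)−0=0 ⇒ 0

Ȟ^0 = Z, Ȟ^1 = Z, Ȟ^2 = 0


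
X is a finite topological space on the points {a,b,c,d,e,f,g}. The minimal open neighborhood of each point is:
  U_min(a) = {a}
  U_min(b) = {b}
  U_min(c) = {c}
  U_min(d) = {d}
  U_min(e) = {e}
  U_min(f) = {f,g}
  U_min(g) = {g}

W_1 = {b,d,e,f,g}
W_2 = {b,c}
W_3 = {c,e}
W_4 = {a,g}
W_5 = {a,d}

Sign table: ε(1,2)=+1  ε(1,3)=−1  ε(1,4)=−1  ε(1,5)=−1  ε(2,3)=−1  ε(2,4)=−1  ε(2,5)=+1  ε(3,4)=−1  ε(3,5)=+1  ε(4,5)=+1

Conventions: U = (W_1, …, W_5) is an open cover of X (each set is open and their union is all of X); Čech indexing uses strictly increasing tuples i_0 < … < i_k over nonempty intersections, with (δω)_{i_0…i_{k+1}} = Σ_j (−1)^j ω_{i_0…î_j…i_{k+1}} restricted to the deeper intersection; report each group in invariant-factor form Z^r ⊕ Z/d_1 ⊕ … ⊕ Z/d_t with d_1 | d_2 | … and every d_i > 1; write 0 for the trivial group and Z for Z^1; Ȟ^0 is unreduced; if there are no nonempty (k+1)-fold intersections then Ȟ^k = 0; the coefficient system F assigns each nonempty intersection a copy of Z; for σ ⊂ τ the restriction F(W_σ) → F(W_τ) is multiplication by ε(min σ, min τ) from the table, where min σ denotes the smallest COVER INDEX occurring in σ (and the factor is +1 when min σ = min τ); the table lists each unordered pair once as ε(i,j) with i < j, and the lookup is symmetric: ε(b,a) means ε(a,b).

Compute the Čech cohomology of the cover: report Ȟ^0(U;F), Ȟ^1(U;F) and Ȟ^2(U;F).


nonempty intersections:
  W12={b} W13={e} W14={g} W15={d} W23={c} W45={a}
C dims 5,6; δ0: rk 4, SNF 1^4
Ȟ^0: (5−4)−0=1 ⇒ Z
Ȟ^1: (6−0)−4=2 ⇒ Z^2
Ȟ^2: (0−0)−0=0 ⇒ 0

Ȟ^0 ≅ Z,  Ȟ^1 ≅ Z^2,  Ȟ^2 ≅ 0


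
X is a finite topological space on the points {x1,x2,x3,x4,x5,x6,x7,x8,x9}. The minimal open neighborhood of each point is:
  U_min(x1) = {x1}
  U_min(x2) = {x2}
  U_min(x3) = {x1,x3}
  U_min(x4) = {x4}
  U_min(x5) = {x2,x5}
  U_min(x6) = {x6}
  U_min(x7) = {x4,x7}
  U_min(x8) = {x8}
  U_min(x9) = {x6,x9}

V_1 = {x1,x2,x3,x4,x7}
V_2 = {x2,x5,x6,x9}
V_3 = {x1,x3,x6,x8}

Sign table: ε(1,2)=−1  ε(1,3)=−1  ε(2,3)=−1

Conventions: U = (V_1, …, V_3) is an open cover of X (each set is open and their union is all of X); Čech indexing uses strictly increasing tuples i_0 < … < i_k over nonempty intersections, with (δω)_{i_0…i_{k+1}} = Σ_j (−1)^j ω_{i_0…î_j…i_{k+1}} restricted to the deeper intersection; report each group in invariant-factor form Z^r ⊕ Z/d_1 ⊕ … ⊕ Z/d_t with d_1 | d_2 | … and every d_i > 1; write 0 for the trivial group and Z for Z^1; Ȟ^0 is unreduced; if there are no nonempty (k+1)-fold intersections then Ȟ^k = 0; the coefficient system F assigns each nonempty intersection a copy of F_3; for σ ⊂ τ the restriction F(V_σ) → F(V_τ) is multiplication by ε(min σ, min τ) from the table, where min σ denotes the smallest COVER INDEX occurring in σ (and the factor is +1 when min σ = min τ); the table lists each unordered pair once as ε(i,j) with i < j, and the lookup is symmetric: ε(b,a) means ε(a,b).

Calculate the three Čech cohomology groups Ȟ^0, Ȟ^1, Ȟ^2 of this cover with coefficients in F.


nonempty overlaps:
  V12={x2} V13={x1,x3} V23={x6}
C dims 3,3; δ0: rk_F3 3
degree 0: 3−3−0 = 0 → Ȟ^0 ≅ 0
degree 1: 3−0−3 = 0 → Ȟ^1 ≅ 0
degree 2: 0−0−0 = 0 → Ȟ^2 ≅ 0

Ȟ^0 ≅ 0, Ȟ^1 ≅ 0 and Ȟ^2 ≅ 0


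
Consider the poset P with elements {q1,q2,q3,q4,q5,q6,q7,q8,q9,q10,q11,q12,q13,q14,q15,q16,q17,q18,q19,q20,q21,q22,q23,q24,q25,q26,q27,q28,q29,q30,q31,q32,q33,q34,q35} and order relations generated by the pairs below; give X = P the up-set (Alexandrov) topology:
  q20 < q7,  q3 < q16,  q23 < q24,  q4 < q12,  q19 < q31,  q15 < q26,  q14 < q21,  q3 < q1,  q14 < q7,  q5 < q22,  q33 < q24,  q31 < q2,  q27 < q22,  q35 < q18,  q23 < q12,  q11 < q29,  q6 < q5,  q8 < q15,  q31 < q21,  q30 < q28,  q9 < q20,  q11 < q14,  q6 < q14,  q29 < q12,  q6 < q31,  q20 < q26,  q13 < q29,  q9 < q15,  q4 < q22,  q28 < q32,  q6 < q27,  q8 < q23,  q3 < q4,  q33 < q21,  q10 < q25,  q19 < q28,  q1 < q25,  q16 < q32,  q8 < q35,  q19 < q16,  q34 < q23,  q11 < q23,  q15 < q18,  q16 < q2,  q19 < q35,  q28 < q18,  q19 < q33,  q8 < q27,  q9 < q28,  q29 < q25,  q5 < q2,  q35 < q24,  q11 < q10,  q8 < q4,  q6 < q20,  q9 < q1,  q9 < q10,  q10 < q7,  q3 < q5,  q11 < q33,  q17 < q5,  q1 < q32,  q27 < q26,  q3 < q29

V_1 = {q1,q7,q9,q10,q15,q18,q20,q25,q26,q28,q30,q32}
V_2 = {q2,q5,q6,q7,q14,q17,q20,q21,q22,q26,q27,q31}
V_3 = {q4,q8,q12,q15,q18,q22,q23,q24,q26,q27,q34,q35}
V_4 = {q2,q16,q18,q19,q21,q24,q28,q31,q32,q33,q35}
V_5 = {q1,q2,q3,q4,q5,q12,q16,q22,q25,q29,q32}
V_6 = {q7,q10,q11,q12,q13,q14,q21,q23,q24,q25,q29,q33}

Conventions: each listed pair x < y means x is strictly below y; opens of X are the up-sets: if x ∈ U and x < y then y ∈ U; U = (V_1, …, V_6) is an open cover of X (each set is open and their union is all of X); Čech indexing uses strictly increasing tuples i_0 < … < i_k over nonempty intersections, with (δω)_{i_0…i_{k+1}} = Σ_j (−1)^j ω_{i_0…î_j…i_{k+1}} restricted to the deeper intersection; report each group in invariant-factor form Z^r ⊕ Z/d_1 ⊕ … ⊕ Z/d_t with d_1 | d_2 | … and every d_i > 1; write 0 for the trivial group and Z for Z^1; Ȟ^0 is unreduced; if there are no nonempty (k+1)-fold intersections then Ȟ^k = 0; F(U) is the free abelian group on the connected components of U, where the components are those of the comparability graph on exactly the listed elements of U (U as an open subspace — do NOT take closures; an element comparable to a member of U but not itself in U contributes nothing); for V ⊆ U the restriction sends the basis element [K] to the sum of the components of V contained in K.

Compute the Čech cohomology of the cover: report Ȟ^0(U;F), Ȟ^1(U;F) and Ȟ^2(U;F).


Ȟ^0 ≅ Z, Ȟ^1 ≅ 0 and Ȟ^2 ≅ Z/2

intersection data:
  V12={q7,q20,q26} V13={q15,q18,q26} V14={q18,q28,q32} V15={q1,q25,q32} V16={q7,q10,q25} V23={q22,q26,q27} V24={q2,q21,q31} V25={q2,q5,q22} V26={q7,q14,q21} V34={q18,q24,q35} V35={q4,q12,q22} V36={q12,q23,q24} V45={q2,q16,q32} V46={q21,q24,q33} V56={q12,q25,q29}
  V123={q26} V126={q7} V134={q18} V145={q32} V156={q25} V235={q22} V245={q2} V246={q21} V346={q24} V356={q12}
components per intersection:
  V1: {q1,q7,q9,q10,q15,q18,q20,q25,q26,q28,q30,q32}
  V2: {q2,q5,q6,q7,q14,q17,q20,q21,q22,q26,q27,q31}
  V3: {q4,q8,q12,q15,q18,q22,q23,q24,q26,q27,q34,q35}
  V4: {q2,q16,q18,q19,q21,q24,q28,q31,q32,q33,q35}
  V5: {q1,q2,q3,q4,q5,q12,q16,q22,q25,q29,q32}
  V6: {q7,q10,q11,q12,q13,q14,q21,q23,q24,q25,q29,q33}
  V12: {q7,q20,q26}
  V13: {q15,q18,q26}
  V14: {q18,q28,q32}
  V15: {q1,q25,q32}
  V16: {q7,q10,q25}
  V23: {q22,q26,q27}
  V24: {q2,q21,q31}
  V25: {q2,q5,q22}
  V26: {q7,q14,q21}
  V34: {q18,q24,q35}
  V35: {q4,q12,q22}
  V36: {q12,q23,q24}
  V45: {q2,q16,q32}
  V46: {q21,q24,q33}
  V56: {q12,q25,q29}
  V123: {q26}
  V126: {q7}
  V134: {q18}
  V145: {q32}
  V156: {q25}
  V235: {q22}
  V245: {q2}
  V246: {q21}
  V346: {q24}
  V356: {q12}
C dims 6,15,10; δ0: rk 5, SNF 1^5; δ1: rk 10, SNF 1^9·2
Ȟ^0 = (6 − 5) − 0 = 1, so Ȟ^0 ≅ Z
Ȟ^1 = (15 − 10) − 5 = 0, so Ȟ^1 ≅ 0
Ȟ^2 = (10 − 0) − 10 = 0 plus torsion [2], so Ȟ^2 ≅ Z/2


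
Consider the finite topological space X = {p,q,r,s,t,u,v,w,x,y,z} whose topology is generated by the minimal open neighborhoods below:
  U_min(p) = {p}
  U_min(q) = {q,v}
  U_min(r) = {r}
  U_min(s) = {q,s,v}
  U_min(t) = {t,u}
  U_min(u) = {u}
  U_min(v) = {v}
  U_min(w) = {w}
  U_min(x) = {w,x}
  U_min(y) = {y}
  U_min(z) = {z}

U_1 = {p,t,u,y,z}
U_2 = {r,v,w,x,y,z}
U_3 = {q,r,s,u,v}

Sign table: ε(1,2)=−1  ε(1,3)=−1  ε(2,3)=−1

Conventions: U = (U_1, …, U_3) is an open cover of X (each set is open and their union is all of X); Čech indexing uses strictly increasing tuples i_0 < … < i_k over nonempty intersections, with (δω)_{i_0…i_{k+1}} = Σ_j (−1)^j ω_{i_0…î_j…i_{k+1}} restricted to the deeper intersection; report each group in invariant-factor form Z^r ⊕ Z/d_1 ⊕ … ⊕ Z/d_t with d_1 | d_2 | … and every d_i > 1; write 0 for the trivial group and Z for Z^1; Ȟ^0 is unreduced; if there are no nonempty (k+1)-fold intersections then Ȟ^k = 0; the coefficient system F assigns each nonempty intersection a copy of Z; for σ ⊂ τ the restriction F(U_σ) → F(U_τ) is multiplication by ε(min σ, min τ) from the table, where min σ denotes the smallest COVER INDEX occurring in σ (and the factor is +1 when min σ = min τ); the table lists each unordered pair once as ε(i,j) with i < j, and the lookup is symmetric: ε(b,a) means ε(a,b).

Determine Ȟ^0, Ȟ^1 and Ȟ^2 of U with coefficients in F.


Ȟ^0(U;F) ≅ 0,  Ȟ^1(U;F) ≅ Z/2,  Ȟ^2(U;F) ≅ 0

nerve of the cover:
  U12={y,z} U13={u} U23={r,v}
C dims 3,3; δ0: rk 3, SNF 1^2·2
Ȟ^0 = (3 − 3) − 0 = 0, so Ȟ^0 ≅ 0
Ȟ^1 = (3 − 0) − 3 = 0 plus torsion [2], so Ȟ^1 ≅ Z/2
Ȟ^2 = (0 − 0) − 0 = 0, so Ȟ^2 ≅ 0


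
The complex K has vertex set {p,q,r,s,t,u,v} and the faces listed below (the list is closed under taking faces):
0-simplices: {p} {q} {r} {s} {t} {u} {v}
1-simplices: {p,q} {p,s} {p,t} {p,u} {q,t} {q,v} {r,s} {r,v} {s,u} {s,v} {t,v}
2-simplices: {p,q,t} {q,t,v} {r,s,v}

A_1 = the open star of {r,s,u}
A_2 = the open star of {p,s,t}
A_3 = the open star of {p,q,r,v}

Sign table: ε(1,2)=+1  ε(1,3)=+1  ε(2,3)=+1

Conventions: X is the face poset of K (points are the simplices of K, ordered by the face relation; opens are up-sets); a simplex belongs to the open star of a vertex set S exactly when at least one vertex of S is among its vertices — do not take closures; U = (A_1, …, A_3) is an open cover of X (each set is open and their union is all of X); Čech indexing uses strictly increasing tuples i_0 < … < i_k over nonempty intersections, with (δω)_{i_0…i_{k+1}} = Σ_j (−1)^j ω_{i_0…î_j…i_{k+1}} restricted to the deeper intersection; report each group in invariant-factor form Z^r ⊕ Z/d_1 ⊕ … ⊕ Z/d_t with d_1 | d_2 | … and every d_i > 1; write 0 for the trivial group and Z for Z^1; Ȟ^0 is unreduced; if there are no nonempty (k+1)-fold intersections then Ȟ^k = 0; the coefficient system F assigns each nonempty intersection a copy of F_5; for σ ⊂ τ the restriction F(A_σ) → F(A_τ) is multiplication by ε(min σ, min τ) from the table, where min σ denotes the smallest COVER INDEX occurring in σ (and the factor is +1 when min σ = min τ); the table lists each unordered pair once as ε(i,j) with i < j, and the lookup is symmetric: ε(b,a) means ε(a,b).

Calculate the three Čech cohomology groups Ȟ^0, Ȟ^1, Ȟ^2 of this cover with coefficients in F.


nonempty intersections:
  A1={{r},{s},{u},{p,s},{p,u},{r,s},{r,v},{s,u},{s,v},{r,s,v}} A2={{p},{s},{t},{p,q},{p,s},{p,t},{p,u},{q,t},{r,s},{s,u},{s,v},{t,v},{p,q,t},{q,t,v},{r,s,v}} A3={{p},{q},{r},{v},{p,q},{p,s},{p,t},{p,u},{q,t},{q,v},{r,s},{r,v},{s,v},{t,v},{p,q,t},{q,t,v},{r,s,v}}
  A12={{s},{p,s},{p,u},{r,s},{s,u},{s,v},{r,s,v}} A13={{r},{p,s},{p,u},{r,s},{r,v},{s,v},{r,s,v}} A23={{p},{p,q},{p,s},{p,t},{p,u},{q,t},{r,s},{s,v},{t,v},{p,q,t},{q,t,v},{r,s,v}}
  A123={{p,s},{p,u},{r,s},{s,v},{r,s,v}}
C dims 3,3,1; δ0: rk_F5 2; δ1: rk_F5 1
Ȟ^0: (3−2)−0=1 ⇒ Z/5
Ȟ^1: (3−1)−2=0 ⇒ 0
Ȟ^2: (1−0)−1=0 ⇒ 0

Ȟ^0 ≅ Z/5, Ȟ^1 ≅ 0, Ȟ^2 ≅ 0


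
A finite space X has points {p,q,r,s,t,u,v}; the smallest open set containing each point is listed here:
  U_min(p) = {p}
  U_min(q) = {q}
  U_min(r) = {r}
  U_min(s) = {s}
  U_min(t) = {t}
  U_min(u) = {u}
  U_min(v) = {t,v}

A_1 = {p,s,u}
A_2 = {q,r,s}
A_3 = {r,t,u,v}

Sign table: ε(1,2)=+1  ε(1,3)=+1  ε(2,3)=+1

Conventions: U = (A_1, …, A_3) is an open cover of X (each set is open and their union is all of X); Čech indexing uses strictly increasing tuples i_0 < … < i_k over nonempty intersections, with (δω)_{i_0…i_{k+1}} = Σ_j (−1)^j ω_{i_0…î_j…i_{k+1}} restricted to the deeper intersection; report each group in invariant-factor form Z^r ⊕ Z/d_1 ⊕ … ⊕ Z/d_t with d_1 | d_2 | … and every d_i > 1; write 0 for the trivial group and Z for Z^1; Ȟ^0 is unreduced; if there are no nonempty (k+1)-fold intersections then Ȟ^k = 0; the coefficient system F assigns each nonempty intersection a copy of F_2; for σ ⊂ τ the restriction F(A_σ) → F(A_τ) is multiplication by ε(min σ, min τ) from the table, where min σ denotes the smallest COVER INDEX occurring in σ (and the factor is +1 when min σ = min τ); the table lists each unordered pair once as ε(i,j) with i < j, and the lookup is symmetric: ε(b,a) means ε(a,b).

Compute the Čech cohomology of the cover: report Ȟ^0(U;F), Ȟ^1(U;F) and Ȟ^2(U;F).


nerve of the cover:
  A12={s} A13={u} A23={r}
C dims 3,3; δ0: rk_F2 2
Ȟ^0 = (3 − 2) − 0 = 1, so Ȟ^0 ≅ Z/2
Ȟ^1 = (3 − 0) − 2 = 1, so Ȟ^1 ≅ Z/2
Ȟ^2 = (0 − 0) − 0 = 0, so Ȟ^2 ≅ 0

Ȟ^0 ≅ Z/2, Ȟ^1 ≅ Z/2 and Ȟ^2 ≅ 0


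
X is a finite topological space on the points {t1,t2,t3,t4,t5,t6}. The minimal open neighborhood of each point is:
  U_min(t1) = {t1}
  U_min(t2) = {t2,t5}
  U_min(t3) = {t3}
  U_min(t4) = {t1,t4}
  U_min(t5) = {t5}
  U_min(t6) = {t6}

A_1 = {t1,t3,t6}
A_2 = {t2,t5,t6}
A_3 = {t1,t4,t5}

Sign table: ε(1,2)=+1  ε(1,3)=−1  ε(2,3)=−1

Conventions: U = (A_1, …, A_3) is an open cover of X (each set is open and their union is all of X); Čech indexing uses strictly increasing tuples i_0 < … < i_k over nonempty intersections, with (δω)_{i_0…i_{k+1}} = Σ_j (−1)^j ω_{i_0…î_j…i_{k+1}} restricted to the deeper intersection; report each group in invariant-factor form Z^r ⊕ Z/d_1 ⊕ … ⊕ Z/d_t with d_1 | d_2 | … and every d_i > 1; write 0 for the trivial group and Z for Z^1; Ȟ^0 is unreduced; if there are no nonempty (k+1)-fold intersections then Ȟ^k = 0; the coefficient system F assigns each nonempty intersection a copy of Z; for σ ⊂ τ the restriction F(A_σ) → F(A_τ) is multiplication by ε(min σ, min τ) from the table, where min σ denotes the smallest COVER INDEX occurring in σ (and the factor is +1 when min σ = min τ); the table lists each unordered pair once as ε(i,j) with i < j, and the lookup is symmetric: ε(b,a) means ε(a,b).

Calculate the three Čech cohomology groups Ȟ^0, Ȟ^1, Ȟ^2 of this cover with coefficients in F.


Ȟ^0(U;F) ≅ Z,  Ȟ^1(U;F) ≅ Z,  Ȟ^2(U;F) ≅ 0

cover nerve:
  A12={t6} A13={t1} A23={t5}
C dims 3,3; δ0: rk 2, SNF 1^2
Ȟ^0: (3−2)−0=1 ⇒ Z
Ȟ^1: (3−0)−2=1 ⇒ Z
Ȟ^2: (0−0)−0=0 ⇒ 0


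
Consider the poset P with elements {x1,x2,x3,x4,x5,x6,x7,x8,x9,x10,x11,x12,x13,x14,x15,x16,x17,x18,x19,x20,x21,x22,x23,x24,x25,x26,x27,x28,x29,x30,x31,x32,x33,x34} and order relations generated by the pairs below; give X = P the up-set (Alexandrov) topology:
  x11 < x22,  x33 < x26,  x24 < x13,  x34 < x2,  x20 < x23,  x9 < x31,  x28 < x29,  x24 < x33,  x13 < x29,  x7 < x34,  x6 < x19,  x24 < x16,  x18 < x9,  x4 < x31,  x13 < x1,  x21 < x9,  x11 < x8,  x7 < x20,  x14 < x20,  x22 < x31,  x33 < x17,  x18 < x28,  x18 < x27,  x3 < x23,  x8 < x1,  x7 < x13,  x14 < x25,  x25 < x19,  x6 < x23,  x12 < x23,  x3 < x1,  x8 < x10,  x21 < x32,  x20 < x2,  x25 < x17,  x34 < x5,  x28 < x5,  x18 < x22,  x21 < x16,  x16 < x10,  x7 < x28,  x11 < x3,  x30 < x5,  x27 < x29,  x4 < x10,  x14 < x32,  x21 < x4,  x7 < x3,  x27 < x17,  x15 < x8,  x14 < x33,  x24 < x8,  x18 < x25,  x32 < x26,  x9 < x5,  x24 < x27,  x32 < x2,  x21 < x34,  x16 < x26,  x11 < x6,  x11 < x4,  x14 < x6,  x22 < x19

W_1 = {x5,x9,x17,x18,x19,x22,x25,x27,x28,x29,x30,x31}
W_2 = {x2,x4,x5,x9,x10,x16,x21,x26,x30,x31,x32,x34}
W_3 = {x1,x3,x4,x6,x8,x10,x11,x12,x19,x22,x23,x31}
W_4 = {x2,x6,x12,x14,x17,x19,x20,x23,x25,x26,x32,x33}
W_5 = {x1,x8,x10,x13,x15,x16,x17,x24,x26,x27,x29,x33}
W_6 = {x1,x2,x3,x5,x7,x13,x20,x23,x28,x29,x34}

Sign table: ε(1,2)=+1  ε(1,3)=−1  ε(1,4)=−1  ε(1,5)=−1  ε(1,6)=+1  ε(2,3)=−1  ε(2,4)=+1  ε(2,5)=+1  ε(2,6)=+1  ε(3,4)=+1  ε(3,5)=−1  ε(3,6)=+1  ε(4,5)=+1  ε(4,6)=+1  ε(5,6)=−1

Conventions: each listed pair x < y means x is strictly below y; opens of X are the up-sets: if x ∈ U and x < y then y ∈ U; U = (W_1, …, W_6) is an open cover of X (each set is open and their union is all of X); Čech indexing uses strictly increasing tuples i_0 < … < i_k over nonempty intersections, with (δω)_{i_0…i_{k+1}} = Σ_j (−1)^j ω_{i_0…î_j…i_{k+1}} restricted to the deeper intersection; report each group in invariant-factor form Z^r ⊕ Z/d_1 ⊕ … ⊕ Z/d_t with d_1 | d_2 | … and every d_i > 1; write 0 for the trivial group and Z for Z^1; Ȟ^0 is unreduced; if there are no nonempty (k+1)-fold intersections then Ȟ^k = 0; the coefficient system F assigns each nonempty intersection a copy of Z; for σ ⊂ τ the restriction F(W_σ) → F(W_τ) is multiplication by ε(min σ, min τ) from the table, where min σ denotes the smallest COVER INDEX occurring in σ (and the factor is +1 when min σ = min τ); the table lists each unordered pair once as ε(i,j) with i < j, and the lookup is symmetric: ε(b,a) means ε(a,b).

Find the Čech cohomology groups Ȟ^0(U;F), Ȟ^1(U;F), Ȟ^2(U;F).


Ȟ^0 ≅ 0, Ȟ^1 ≅ Z/2 and Ȟ^2 ≅ Z

nerve of the cover:
  W12={x5,x9,x30,x31} W13={x19,x22,x31} W14={x17,x19,x25} W15={x17,x27,x29} W16={x5,x28,x29} W23={x4,x10,x31} W24={x2,x26,x32} W25={x10,x16,x26} W26={x2,x5,x34} W34={x6,x12,x19,x23} W35={x1,x8,x10} W36={x1,x3,x23} W45={x17,x26,x33} W46={x2,x20,x23} W56={x1,x13,x29}
  W123={x31} W126={x5} W134={x19} W145={x17} W156={x29} W235={x10} W245={x26} W246={x2} W346={x23} W356={x1}
C dims 6,15,10; δ0: rk 6, SNF 1^5·2; δ1: rk 9, SNF 1^9
Ȟ^0 = (6 − 6) − 0 = 0, so Ȟ^0 ≅ 0
Ȟ^1 = (15 − 9) − 6 = 0 plus torsion [2], so Ȟ^1 ≅ Z/2
Ȟ^2 = (10 − 0) − 9 = 1, so Ȟ^2 ≅ Z


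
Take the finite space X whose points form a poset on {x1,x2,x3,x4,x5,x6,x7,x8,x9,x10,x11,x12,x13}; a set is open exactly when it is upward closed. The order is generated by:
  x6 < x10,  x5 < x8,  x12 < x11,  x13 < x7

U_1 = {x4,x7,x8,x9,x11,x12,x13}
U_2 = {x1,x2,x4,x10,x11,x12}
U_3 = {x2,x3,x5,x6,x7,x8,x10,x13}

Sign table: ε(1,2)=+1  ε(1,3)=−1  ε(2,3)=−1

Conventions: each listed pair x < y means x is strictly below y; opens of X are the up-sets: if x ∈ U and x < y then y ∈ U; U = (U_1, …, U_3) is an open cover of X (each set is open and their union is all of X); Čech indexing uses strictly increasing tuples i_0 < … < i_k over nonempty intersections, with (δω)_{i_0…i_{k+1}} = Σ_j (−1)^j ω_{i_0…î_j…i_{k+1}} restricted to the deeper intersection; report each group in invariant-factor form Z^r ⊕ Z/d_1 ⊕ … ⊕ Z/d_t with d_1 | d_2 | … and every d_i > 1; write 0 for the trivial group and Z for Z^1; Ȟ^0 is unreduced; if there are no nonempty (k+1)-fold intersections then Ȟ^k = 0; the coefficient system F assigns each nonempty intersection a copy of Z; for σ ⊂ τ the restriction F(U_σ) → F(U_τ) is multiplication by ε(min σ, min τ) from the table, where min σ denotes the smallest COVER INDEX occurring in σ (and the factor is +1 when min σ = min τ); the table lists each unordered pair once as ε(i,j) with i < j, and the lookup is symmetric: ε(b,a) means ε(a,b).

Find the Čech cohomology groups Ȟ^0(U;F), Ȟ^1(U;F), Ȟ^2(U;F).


intersection data:
  U12={x4,x11,x12} U13={x7,x8,x13} U23={x2,x10}
C dims 3,3; δ0: rk 2, SNF 1^2
Ȟ^0 = (3 − 2) − 0 = 1, so Ȟ^0 ≅ Z
Ȟ^1 = (3 − 0) − 2 = 1, so Ȟ^1 ≅ Z
Ȟ^2 = (0 − 0) − 0 = 0, so Ȟ^2 ≅ 0

Ȟ^0 ≅ Z; Ȟ^1 ≅ Z; Ȟ^2 ≅ 0


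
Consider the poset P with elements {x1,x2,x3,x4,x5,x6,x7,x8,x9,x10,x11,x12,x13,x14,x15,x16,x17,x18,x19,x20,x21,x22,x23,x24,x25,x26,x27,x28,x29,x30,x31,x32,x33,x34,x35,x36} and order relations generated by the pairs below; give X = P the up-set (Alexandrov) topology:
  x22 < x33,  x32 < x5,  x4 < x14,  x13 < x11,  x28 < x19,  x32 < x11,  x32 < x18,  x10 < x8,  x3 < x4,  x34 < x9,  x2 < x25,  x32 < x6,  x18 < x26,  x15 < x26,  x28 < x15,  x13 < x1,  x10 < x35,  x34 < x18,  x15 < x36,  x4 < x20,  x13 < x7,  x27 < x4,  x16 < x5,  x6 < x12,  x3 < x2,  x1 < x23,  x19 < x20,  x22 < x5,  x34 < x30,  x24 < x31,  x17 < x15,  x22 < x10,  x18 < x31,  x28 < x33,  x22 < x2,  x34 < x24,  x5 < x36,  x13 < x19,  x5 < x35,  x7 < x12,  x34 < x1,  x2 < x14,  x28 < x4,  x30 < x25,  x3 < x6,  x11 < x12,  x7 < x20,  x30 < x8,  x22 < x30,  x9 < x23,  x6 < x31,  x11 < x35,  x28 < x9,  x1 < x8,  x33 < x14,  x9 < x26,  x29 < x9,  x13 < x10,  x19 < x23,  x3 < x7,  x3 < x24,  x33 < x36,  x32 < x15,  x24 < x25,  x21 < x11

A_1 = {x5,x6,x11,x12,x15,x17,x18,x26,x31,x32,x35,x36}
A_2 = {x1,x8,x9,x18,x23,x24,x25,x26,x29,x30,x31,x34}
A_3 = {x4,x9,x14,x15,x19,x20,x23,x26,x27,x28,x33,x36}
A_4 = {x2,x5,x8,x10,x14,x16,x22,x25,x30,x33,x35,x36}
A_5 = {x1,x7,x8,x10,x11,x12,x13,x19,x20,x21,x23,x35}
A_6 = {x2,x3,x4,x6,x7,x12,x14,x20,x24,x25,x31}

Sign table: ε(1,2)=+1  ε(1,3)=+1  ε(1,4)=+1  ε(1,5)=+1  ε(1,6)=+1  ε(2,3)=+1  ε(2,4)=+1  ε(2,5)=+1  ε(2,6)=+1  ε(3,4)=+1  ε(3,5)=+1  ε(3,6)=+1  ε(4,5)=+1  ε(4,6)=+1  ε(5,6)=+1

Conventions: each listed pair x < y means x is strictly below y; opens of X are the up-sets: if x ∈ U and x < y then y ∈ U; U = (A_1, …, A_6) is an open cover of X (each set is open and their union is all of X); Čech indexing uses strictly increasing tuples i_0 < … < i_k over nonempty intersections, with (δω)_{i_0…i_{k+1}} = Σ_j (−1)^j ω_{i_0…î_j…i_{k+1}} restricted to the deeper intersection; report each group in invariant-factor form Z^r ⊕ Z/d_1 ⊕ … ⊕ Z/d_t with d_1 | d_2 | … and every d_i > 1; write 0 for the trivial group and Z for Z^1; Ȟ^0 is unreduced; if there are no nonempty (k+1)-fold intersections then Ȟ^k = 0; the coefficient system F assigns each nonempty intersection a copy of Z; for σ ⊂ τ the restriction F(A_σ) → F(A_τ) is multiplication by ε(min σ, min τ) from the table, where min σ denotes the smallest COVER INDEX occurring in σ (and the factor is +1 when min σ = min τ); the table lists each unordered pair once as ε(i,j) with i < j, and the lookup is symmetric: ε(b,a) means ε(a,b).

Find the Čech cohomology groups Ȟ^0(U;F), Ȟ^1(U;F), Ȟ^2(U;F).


Ȟ^0(U;F) ≅ Z; Ȟ^1(U;F) ≅ 0; Ȟ^2(U;F) ≅ Z/2

nerve simplices:
  A12={x18,x26,x31} A13={x15,x26,x36} A14={x5,x35,x36} A15={x11,x12,x35} A16={x6,x12,x31} A23={x9,x23,x26} A24={x8,x25,x30} A25={x1,x8,x23} A26={x24,x25,x31} A34={x14,x33,x36} A35={x19,x20,x23} A36={x4,x14,x20} A45={x8,x10,x35} A46={x2,x14,x25} A56={x7,x12,x20}
  A123={x26} A126={x31} A134={x36} A145={x35} A156={x12} A235={x23} A245={x8} A246={x25} A346={x14} A356={x20}
C dims 6,15,10; δ0: rk 5, SNF 1^5; δ1: rk 10, SNF 1^9·2
degree 0: 6−5−0 = 1 → Ȟ^0 ≅ Z
degree 1: 15−10−5 = 0 → Ȟ^1 ≅ 0
degree 2: 10−0−10 = 0 plus torsion [2] → Ȟ^2 ≅ Z/2


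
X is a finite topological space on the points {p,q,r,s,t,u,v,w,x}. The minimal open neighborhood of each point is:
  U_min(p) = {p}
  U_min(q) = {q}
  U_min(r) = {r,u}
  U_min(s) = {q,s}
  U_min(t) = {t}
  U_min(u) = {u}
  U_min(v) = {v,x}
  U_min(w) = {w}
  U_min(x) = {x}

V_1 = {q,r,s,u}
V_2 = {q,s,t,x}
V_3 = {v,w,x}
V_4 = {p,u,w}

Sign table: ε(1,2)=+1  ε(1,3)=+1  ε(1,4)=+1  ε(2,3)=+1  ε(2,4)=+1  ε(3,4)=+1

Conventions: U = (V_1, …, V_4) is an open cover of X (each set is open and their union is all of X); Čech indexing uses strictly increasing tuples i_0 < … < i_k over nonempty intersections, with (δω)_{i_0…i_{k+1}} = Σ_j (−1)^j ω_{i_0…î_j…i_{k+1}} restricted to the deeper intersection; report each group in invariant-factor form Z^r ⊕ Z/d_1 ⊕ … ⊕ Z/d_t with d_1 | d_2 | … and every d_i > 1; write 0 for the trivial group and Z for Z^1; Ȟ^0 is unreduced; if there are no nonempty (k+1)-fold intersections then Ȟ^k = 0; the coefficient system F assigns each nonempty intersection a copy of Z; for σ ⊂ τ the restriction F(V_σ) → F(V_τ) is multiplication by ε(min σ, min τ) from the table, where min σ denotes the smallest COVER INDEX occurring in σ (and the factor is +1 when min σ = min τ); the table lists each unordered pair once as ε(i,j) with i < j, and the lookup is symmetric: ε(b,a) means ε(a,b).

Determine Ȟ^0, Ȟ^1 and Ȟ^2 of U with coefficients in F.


Ȟ^0(U;F) ≅ Z,  Ȟ^1(U;F) ≅ Z,  Ȟ^2(U;F) ≅ 0

nerve of the cover:
  V12={q,s} V14={u} V23={x} V34={w}
C dims 4,4; δ0: rk 3, SNF 1^3
Ȟ^0 = (4 − 3) − 0 = 1, so Ȟ^0 ≅ Z
Ȟ^1 = (4 − 0) − 3 = 1, so Ȟ^1 ≅ Z
Ȟ^2 = (0 − 0) − 0 = 0, so Ȟ^2 ≅ 0
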